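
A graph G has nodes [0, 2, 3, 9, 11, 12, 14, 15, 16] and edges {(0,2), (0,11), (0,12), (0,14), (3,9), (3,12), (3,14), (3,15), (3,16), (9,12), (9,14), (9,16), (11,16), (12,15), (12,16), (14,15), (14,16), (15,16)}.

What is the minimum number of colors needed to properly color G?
Clique number ω(G) = 4 (lower bound: χ ≥ ω).
The clique on [3, 9, 12, 16] has size 4, forcing χ ≥ 4, and the coloring below uses 4 colors, so χ(G) = 4.
A valid 4-coloring: color 1: [0, 16]; color 2: [2, 11, 12, 14]; color 3: [3]; color 4: [9, 15].

χ(G) = 4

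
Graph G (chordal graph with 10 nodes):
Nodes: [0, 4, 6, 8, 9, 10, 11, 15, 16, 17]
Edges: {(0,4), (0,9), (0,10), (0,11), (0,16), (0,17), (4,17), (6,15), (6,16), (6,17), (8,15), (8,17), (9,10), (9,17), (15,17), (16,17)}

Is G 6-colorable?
A valid 6-coloring: color 1: [10, 11, 17]; color 2: [0, 6, 8]; color 3: [4, 9, 15, 16].
(χ(G) = 3 ≤ 6.)

Yes, G is 6-colorable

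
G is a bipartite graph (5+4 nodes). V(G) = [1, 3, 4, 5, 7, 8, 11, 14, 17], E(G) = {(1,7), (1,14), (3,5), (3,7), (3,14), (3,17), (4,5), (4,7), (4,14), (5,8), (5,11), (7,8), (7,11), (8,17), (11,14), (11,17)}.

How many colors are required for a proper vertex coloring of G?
χ(G) = 2

Clique number ω(G) = 2 (lower bound: χ ≥ ω).
The graph is bipartite (no odd cycle), so 2 colors suffice: χ(G) = 2.
A valid 2-coloring: color 1: [5, 7, 14, 17]; color 2: [1, 3, 4, 8, 11].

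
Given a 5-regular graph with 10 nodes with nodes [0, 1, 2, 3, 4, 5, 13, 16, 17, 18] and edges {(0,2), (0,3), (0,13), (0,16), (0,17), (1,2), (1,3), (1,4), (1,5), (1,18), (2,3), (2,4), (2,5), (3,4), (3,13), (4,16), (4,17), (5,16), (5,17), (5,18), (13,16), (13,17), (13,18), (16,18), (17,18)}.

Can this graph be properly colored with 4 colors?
A valid 4-coloring: color 1: [3, 5]; color 2: [0, 4, 18]; color 3: [1, 16, 17]; color 4: [2, 13].
(χ(G) = 4 ≤ 4.)

Yes, G is 4-colorable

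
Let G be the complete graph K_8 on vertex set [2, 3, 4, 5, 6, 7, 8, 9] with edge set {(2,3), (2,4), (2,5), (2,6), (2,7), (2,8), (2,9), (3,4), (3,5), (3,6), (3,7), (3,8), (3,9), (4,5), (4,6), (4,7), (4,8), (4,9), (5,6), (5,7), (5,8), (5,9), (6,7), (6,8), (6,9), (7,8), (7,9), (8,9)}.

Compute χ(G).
χ(G) = 8

Clique number ω(G) = 8 (lower bound: χ ≥ ω).
The clique on [2, 3, 4, 5, 6, 7, 8, 9] has size 8, forcing χ ≥ 8, and the coloring below uses 8 colors, so χ(G) = 8.
A valid 8-coloring: color 1: [3]; color 2: [8]; color 3: [9]; color 4: [7]; color 5: [5]; color 6: [2]; color 7: [4]; color 8: [6].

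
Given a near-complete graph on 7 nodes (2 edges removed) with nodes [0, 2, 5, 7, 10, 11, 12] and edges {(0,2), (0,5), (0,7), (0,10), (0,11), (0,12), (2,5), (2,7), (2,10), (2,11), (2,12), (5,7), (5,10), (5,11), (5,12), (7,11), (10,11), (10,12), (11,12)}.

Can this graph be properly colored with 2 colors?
The clique on vertices [0, 2, 5, 10, 11, 12] has size 6 > 2, so it alone needs 6 colors.

No, G is not 2-colorable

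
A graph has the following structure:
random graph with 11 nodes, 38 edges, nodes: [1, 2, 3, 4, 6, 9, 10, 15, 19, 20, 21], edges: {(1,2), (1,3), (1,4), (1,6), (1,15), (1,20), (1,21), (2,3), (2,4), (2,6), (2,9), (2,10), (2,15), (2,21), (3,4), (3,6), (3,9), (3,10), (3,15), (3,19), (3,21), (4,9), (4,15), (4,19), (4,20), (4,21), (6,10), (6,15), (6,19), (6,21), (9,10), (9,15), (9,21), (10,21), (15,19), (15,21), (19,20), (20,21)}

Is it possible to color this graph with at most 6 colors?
A valid 6-coloring: color 1: [3, 20]; color 2: [19, 21]; color 3: [10, 15]; color 4: [2]; color 5: [4, 6]; color 6: [1, 9].
(χ(G) = 6 ≤ 6.)

Yes, G is 6-colorable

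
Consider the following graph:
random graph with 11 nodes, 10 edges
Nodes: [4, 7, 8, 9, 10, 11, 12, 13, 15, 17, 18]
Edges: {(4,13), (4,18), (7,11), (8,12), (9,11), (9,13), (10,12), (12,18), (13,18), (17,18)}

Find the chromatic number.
χ(G) = 3

Clique number ω(G) = 3 (lower bound: χ ≥ ω).
The clique on [4, 13, 18] has size 3, forcing χ ≥ 3, and the coloring below uses 3 colors, so χ(G) = 3.
A valid 3-coloring: color 1: [7, 8, 9, 10, 15, 18]; color 2: [11, 12, 13, 17]; color 3: [4].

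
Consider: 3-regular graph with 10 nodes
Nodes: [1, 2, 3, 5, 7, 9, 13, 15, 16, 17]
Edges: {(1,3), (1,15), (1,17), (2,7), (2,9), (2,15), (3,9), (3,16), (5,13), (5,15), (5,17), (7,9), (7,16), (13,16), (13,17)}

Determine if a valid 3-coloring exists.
A valid 3-coloring: color 1: [9, 15, 16, 17]; color 2: [3, 5, 7]; color 3: [1, 2, 13].
(χ(G) = 3 ≤ 3.)

Yes, G is 3-colorable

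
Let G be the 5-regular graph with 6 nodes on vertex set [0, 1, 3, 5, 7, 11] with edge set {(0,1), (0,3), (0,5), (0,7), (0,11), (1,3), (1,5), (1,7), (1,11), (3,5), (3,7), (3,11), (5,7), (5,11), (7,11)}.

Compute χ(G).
χ(G) = 6

Clique number ω(G) = 6 (lower bound: χ ≥ ω).
The clique on [0, 1, 3, 5, 7, 11] has size 6, forcing χ ≥ 6, and the coloring below uses 6 colors, so χ(G) = 6.
A valid 6-coloring: color 1: [1]; color 2: [5]; color 3: [7]; color 4: [3]; color 5: [0]; color 6: [11].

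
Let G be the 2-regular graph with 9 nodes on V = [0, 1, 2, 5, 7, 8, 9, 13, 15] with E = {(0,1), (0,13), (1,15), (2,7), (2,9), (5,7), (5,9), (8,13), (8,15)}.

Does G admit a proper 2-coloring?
Odd cycle [0, 13, 8, 15, 1] needs 3 colors (χ ≥ 3).
Hence χ(G) ≥ 3 > 2, so no proper 2-coloring exists.

No, G is not 2-colorable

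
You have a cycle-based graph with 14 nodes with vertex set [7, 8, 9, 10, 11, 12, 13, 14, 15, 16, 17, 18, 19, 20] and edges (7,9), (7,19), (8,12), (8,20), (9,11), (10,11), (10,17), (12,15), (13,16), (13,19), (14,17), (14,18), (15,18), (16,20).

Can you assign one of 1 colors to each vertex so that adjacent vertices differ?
Edge (7,9) forces its endpoints to differ, so 1 color is not enough.

No, G is not 1-colorable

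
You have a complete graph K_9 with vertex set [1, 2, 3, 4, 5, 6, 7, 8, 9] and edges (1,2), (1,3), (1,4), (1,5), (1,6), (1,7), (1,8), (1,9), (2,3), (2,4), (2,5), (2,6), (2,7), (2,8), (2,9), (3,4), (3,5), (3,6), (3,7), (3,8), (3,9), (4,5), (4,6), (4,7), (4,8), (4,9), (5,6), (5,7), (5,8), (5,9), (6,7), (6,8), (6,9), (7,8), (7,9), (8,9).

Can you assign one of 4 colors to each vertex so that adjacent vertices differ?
The clique on vertices [1, 2, 3, 4, 5, 6, 7, 8, 9] has size 9 > 4, so it alone needs 9 colors.

No, G is not 4-colorable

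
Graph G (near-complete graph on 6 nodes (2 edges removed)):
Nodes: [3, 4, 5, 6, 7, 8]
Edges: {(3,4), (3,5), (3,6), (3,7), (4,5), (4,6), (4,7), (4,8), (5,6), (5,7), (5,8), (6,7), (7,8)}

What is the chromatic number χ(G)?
χ(G) = 5

Clique number ω(G) = 5 (lower bound: χ ≥ ω).
The clique on [3, 4, 5, 6, 7] has size 5, forcing χ ≥ 5, and the coloring below uses 5 colors, so χ(G) = 5.
A valid 5-coloring: color 1: [7]; color 2: [5]; color 3: [4]; color 4: [3, 8]; color 5: [6].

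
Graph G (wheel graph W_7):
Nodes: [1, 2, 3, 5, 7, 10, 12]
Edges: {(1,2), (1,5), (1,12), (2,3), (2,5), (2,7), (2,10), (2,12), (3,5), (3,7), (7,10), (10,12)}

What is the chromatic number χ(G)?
χ(G) = 3

Clique number ω(G) = 3 (lower bound: χ ≥ ω).
The clique on [1, 2, 12] has size 3, forcing χ ≥ 3, and the coloring below uses 3 colors, so χ(G) = 3.
A valid 3-coloring: color 1: [2]; color 2: [5, 7, 12]; color 3: [1, 3, 10].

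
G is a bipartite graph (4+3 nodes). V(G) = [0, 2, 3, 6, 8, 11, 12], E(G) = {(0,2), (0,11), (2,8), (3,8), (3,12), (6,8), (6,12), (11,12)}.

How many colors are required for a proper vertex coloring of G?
Clique number ω(G) = 2 (lower bound: χ ≥ ω).
The graph is bipartite (no odd cycle), so 2 colors suffice: χ(G) = 2.
A valid 2-coloring: color 1: [0, 8, 12]; color 2: [2, 3, 6, 11].

χ(G) = 2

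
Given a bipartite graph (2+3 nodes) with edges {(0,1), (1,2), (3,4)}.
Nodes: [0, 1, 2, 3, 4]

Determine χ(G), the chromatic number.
χ(G) = 2

Clique number ω(G) = 2 (lower bound: χ ≥ ω).
The graph is bipartite (no odd cycle), so 2 colors suffice: χ(G) = 2.
A valid 2-coloring: color 1: [1, 3]; color 2: [0, 2, 4].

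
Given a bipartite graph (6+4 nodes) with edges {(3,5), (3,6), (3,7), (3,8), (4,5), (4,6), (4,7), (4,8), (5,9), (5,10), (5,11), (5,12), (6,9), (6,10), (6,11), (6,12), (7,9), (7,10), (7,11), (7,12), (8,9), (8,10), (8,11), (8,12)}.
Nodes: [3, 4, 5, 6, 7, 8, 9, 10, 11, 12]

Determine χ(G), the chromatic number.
χ(G) = 2

Clique number ω(G) = 2 (lower bound: χ ≥ ω).
The graph is bipartite (no odd cycle), so 2 colors suffice: χ(G) = 2.
A valid 2-coloring: color 1: [5, 6, 7, 8]; color 2: [3, 4, 9, 10, 11, 12].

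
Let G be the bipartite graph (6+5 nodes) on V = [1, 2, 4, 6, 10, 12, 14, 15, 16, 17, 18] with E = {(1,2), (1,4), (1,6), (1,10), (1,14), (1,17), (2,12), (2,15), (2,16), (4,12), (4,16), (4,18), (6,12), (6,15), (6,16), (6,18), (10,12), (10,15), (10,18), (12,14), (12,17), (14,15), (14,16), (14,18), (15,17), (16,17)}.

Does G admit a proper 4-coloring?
A valid 4-coloring: color 1: [1, 12, 15, 16, 18]; color 2: [2, 4, 6, 10, 14, 17].
(χ(G) = 2 ≤ 4.)

Yes, G is 4-colorable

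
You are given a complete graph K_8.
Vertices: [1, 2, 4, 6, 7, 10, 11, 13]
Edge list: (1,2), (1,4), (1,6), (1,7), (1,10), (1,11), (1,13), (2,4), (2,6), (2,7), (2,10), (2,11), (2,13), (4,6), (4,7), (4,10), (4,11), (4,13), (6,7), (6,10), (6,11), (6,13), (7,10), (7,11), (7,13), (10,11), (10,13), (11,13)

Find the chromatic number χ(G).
χ(G) = 8

Clique number ω(G) = 8 (lower bound: χ ≥ ω).
The clique on [1, 2, 4, 6, 7, 10, 11, 13] has size 8, forcing χ ≥ 8, and the coloring below uses 8 colors, so χ(G) = 8.
A valid 8-coloring: color 1: [13]; color 2: [1]; color 3: [2]; color 4: [11]; color 5: [7]; color 6: [4]; color 7: [10]; color 8: [6].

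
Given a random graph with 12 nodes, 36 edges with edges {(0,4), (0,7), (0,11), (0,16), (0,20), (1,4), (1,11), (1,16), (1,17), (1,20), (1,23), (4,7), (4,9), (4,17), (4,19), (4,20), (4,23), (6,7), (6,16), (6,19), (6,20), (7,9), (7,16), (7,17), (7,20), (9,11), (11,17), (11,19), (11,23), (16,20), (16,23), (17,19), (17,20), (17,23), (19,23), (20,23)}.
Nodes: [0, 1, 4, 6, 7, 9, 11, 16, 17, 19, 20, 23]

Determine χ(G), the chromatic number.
χ(G) = 5

Clique number ω(G) = 5 (lower bound: χ ≥ ω).
The clique on [1, 4, 17, 20, 23] has size 5, forcing χ ≥ 5, and the coloring below uses 5 colors, so χ(G) = 5.
A valid 5-coloring: color 1: [4, 11, 16]; color 2: [9, 19, 20]; color 3: [7, 23]; color 4: [0, 6, 17]; color 5: [1].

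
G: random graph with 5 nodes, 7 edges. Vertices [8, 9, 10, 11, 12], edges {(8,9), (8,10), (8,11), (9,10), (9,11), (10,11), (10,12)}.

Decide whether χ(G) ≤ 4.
Yes, G is 4-colorable

A valid 4-coloring: color 1: [10]; color 2: [8, 12]; color 3: [9]; color 4: [11].
(χ(G) = 4 ≤ 4.)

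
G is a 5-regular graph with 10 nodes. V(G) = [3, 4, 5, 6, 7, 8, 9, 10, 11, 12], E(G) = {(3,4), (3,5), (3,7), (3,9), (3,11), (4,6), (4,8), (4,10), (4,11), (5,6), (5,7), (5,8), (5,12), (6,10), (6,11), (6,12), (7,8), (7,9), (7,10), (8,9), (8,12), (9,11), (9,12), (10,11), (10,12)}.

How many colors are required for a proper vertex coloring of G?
χ(G) = 4

Clique number ω(G) = 4 (lower bound: χ ≥ ω).
The clique on [4, 6, 10, 11] has size 4, forcing χ ≥ 4, and the coloring below uses 4 colors, so χ(G) = 4.
A valid 4-coloring: color 1: [4, 7, 12]; color 2: [6, 9]; color 3: [5, 11]; color 4: [3, 8, 10].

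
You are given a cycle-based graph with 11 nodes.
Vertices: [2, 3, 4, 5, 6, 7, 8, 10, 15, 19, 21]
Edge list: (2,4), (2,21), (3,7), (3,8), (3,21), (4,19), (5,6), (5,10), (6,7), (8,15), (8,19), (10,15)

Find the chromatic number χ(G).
Clique number ω(G) = 2 (lower bound: χ ≥ ω).
Odd cycle [7, 6, 5, 10, 15, 8, 3] needs 3 colors (χ ≥ 3).
The coloring below uses 3 colors, so χ(G) = 3.
A valid 3-coloring: color 1: [2, 3, 6, 10, 19]; color 2: [4, 5, 7, 8, 21]; color 3: [15].

χ(G) = 3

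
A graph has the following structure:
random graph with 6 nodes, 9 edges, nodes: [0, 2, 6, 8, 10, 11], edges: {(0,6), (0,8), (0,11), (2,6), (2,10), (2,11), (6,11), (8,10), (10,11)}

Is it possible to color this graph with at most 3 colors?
Yes, G is 3-colorable

A valid 3-coloring: color 1: [8, 11]; color 2: [6, 10]; color 3: [0, 2].
(χ(G) = 3 ≤ 3.)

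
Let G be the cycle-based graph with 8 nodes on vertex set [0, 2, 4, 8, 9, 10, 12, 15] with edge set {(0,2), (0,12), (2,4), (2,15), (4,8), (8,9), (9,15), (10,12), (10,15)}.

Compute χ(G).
χ(G) = 3

Clique number ω(G) = 2 (lower bound: χ ≥ ω).
Odd cycle [10, 12, 0, 2, 15] needs 3 colors (χ ≥ 3).
The coloring below uses 3 colors, so χ(G) = 3.
A valid 3-coloring: color 1: [8, 12, 15]; color 2: [2, 9, 10]; color 3: [0, 4].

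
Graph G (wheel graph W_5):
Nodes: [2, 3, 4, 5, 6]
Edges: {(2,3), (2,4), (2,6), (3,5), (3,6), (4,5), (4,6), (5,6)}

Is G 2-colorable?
The clique on vertices [2, 3, 6] has size 3 > 2, so it alone needs 3 colors.

No, G is not 2-colorable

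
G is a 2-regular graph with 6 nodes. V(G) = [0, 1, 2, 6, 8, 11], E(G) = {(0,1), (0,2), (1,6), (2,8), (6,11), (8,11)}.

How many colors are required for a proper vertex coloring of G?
χ(G) = 2

Clique number ω(G) = 2 (lower bound: χ ≥ ω).
The graph is bipartite (no odd cycle), so 2 colors suffice: χ(G) = 2.
A valid 2-coloring: color 1: [0, 6, 8]; color 2: [1, 2, 11].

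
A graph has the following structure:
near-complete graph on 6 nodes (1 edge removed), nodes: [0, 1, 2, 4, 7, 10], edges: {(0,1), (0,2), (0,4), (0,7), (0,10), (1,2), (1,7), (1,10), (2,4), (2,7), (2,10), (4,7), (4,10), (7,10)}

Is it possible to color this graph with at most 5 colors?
A valid 5-coloring: color 1: [0]; color 2: [7]; color 3: [10]; color 4: [2]; color 5: [1, 4].
(χ(G) = 5 ≤ 5.)

Yes, G is 5-colorable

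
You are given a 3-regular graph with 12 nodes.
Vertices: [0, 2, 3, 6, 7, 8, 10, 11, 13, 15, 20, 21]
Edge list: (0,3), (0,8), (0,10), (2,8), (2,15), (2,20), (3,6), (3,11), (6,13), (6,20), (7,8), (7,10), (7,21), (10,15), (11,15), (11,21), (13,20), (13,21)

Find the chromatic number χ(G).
χ(G) = 3

Clique number ω(G) = 3 (lower bound: χ ≥ ω).
The clique on [6, 13, 20] has size 3, forcing χ ≥ 3, and the coloring below uses 3 colors, so χ(G) = 3.
A valid 3-coloring: color 1: [2, 6, 10, 11]; color 2: [3, 8, 15, 20, 21]; color 3: [0, 7, 13].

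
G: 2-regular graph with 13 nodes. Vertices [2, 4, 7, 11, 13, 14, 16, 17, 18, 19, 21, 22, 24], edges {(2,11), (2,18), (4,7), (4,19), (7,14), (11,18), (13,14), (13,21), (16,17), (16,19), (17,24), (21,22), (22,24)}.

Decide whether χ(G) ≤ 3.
A valid 3-coloring: color 1: [7, 13, 17, 18, 19, 22]; color 2: [4, 11, 14, 16, 21, 24]; color 3: [2].
(χ(G) = 3 ≤ 3.)

Yes, G is 3-colorable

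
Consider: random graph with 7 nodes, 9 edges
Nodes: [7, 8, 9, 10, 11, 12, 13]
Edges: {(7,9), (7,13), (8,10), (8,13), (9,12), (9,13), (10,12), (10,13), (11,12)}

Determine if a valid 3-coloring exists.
Yes, G is 3-colorable

A valid 3-coloring: color 1: [12, 13]; color 2: [9, 10, 11]; color 3: [7, 8].
(χ(G) = 3 ≤ 3.)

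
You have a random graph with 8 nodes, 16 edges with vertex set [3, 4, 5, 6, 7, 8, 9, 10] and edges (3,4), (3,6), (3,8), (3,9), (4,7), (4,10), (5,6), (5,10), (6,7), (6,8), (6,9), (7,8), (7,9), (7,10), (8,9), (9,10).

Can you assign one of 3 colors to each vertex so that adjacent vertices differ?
No, G is not 3-colorable

The clique on vertices [3, 6, 8, 9] has size 4 > 3, so it alone needs 4 colors.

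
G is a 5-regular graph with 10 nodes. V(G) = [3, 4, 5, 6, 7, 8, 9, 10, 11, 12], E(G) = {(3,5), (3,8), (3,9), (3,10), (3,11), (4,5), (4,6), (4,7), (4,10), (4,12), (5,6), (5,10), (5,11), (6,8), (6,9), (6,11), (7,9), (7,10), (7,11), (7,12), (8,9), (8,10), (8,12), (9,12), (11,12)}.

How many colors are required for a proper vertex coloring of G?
Clique number ω(G) = 3 (lower bound: χ ≥ ω).
Odd cycle [10, 3, 11, 6, 4] needs 3 colors (χ ≥ 3).
Vertex 5 is adjacent to every vertex of [3, 4, 6, 10, 11], which already need 3 colors among themselves, so 5 needs a new color (χ ≥ 4).
The coloring below uses 4 colors, so χ(G) = 4.
A valid 4-coloring: color 1: [6, 10, 12]; color 2: [5, 7, 8]; color 3: [3, 4]; color 4: [9, 11].

χ(G) = 4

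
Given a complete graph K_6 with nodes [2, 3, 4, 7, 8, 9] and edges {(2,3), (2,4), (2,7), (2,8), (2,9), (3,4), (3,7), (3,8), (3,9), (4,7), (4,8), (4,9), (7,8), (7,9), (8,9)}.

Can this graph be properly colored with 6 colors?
Yes, G is 6-colorable

A valid 6-coloring: color 1: [2]; color 2: [7]; color 3: [9]; color 4: [4]; color 5: [8]; color 6: [3].
(χ(G) = 6 ≤ 6.)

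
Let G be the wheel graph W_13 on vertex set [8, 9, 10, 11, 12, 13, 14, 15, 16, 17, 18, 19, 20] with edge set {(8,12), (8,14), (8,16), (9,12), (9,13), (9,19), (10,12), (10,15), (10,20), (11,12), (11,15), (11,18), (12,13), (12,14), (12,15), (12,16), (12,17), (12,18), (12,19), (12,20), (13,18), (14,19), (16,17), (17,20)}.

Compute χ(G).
χ(G) = 3

Clique number ω(G) = 3 (lower bound: χ ≥ ω).
The clique on [8, 12, 16] has size 3, forcing χ ≥ 3, and the coloring below uses 3 colors, so χ(G) = 3.
A valid 3-coloring: color 1: [12]; color 2: [8, 10, 11, 13, 17, 19]; color 3: [9, 14, 15, 16, 18, 20].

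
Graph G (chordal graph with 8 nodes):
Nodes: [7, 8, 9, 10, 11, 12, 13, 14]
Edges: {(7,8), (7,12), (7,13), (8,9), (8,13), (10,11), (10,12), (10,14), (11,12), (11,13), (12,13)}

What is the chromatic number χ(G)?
χ(G) = 3

Clique number ω(G) = 3 (lower bound: χ ≥ ω).
The clique on [7, 8, 13] has size 3, forcing χ ≥ 3, and the coloring below uses 3 colors, so χ(G) = 3.
A valid 3-coloring: color 1: [8, 12, 14]; color 2: [9, 10, 13]; color 3: [7, 11].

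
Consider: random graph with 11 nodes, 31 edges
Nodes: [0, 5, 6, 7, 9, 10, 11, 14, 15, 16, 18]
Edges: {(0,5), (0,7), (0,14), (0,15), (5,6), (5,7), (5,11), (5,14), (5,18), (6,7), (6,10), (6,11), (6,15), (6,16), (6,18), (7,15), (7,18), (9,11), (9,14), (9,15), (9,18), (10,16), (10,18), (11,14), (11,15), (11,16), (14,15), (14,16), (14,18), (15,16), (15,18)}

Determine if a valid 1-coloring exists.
The clique on vertices [5, 6, 7, 18] has size 4 > 1, so it alone needs 4 colors.

No, G is not 1-colorable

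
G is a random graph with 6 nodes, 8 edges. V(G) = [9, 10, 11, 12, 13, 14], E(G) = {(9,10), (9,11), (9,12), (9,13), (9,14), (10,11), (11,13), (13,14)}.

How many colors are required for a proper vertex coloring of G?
χ(G) = 3

Clique number ω(G) = 3 (lower bound: χ ≥ ω).
The clique on [9, 10, 11] has size 3, forcing χ ≥ 3, and the coloring below uses 3 colors, so χ(G) = 3.
A valid 3-coloring: color 1: [9]; color 2: [11, 12, 14]; color 3: [10, 13].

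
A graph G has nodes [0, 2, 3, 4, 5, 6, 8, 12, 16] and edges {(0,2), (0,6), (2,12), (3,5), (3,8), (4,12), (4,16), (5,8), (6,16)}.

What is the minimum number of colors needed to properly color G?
χ(G) = 3

Clique number ω(G) = 3 (lower bound: χ ≥ ω).
The clique on [3, 5, 8] has size 3, forcing χ ≥ 3, and the coloring below uses 3 colors, so χ(G) = 3.
A valid 3-coloring: color 1: [0, 5, 12, 16]; color 2: [2, 3, 4, 6]; color 3: [8].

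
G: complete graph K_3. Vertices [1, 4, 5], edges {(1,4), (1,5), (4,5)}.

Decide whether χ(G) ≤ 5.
A valid 5-coloring: color 1: [1]; color 2: [4]; color 3: [5].
(χ(G) = 3 ≤ 5.)

Yes, G is 5-colorable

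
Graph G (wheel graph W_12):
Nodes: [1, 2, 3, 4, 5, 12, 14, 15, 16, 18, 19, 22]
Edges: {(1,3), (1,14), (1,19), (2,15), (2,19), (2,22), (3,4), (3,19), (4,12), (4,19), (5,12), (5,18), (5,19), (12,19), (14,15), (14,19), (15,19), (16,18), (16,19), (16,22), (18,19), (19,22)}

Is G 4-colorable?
A valid 4-coloring: color 1: [19]; color 2: [3, 12, 14, 18, 22]; color 3: [1, 2, 4, 5, 16]; color 4: [15].
(χ(G) = 4 ≤ 4.)

Yes, G is 4-colorable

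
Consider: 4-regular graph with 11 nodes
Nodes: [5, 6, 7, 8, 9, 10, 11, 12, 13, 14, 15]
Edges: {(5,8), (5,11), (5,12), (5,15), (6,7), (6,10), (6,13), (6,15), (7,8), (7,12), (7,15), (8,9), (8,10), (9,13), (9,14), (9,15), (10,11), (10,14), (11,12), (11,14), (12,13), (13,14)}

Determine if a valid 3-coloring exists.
Yes, G is 3-colorable

A valid 3-coloring: color 1: [6, 9, 11]; color 2: [5, 7, 10, 13]; color 3: [8, 12, 14, 15].
(χ(G) = 3 ≤ 3.)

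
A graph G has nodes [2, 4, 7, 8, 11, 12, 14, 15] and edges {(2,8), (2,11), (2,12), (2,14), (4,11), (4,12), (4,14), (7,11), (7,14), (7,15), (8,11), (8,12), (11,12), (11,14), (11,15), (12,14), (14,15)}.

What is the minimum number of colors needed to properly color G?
Clique number ω(G) = 4 (lower bound: χ ≥ ω).
The clique on [2, 8, 11, 12] has size 4, forcing χ ≥ 4, and the coloring below uses 4 colors, so χ(G) = 4.
A valid 4-coloring: color 1: [11]; color 2: [8, 14]; color 3: [12, 15]; color 4: [2, 4, 7].

χ(G) = 4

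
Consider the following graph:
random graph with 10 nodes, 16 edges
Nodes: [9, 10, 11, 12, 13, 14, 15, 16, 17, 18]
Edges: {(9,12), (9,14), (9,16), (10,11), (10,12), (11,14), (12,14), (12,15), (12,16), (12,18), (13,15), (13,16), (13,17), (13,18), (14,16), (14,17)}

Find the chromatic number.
Clique number ω(G) = 4 (lower bound: χ ≥ ω).
The clique on [9, 12, 14, 16] has size 4, forcing χ ≥ 4, and the coloring below uses 4 colors, so χ(G) = 4.
A valid 4-coloring: color 1: [11, 12, 13]; color 2: [10, 14, 15, 18]; color 3: [16, 17]; color 4: [9].

χ(G) = 4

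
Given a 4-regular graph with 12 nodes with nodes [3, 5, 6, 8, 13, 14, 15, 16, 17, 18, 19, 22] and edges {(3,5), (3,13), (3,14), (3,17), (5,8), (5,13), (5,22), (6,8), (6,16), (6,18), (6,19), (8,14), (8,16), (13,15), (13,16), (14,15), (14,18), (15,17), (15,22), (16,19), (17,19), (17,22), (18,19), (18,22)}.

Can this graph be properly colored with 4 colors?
A valid 4-coloring: color 1: [13, 14, 19, 22]; color 2: [3, 8, 15, 18]; color 3: [5, 6, 17]; color 4: [16].
(χ(G) = 3 ≤ 4.)

Yes, G is 4-colorable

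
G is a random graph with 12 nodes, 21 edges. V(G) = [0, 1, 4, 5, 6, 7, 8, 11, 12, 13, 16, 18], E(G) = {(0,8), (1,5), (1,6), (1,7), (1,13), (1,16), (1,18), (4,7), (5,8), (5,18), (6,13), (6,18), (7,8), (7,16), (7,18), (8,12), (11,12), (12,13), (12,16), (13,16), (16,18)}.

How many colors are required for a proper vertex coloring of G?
χ(G) = 4

Clique number ω(G) = 4 (lower bound: χ ≥ ω).
The clique on [1, 7, 16, 18] has size 4, forcing χ ≥ 4, and the coloring below uses 4 colors, so χ(G) = 4.
A valid 4-coloring: color 1: [0, 1, 4, 12]; color 2: [5, 7, 11, 13]; color 3: [8, 18]; color 4: [6, 16].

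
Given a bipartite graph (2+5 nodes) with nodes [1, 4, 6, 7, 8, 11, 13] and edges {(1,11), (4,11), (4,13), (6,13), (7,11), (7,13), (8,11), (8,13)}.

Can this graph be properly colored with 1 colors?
No, G is not 1-colorable

Edge (8,11) forces its endpoints to differ, so 1 color is not enough.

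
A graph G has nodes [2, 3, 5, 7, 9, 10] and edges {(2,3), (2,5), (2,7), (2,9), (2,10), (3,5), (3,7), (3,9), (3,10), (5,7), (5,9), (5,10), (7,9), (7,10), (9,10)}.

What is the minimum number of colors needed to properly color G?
Clique number ω(G) = 6 (lower bound: χ ≥ ω).
The clique on [2, 3, 5, 7, 9, 10] has size 6, forcing χ ≥ 6, and the coloring below uses 6 colors, so χ(G) = 6.
A valid 6-coloring: color 1: [7]; color 2: [2]; color 3: [3]; color 4: [9]; color 5: [5]; color 6: [10].

χ(G) = 6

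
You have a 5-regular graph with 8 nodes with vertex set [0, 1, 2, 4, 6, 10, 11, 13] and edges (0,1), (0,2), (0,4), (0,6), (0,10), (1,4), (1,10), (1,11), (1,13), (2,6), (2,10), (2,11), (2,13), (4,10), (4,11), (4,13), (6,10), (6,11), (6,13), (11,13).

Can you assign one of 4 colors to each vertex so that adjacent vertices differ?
A valid 4-coloring: color 1: [1, 6]; color 2: [0, 11]; color 3: [2, 4]; color 4: [10, 13].
(χ(G) = 4 ≤ 4.)

Yes, G is 4-colorable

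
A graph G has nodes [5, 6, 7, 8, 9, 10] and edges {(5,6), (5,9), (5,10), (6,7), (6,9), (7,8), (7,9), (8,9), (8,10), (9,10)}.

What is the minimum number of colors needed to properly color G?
χ(G) = 4

Clique number ω(G) = 3 (lower bound: χ ≥ ω).
Odd cycle [5, 10, 8, 7, 6] needs 3 colors (χ ≥ 3).
Vertex 9 is adjacent to every vertex of [5, 6, 7, 8, 10], which already need 3 colors among themselves, so 9 needs a new color (χ ≥ 4).
The coloring below uses 4 colors, so χ(G) = 4.
A valid 4-coloring: color 1: [9]; color 2: [5, 7]; color 3: [6, 10]; color 4: [8].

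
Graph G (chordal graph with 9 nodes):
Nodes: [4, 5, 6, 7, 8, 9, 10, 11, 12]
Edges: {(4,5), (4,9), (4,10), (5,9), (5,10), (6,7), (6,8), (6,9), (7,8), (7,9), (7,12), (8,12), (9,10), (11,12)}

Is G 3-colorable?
No, G is not 3-colorable

The clique on vertices [4, 5, 9, 10] has size 4 > 3, so it alone needs 4 colors.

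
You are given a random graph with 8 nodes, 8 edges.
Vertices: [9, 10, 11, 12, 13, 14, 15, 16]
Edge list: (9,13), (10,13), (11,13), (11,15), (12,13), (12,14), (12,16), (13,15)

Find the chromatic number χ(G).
Clique number ω(G) = 3 (lower bound: χ ≥ ω).
The clique on [11, 13, 15] has size 3, forcing χ ≥ 3, and the coloring below uses 3 colors, so χ(G) = 3.
A valid 3-coloring: color 1: [13, 14, 16]; color 2: [9, 10, 11, 12]; color 3: [15].

χ(G) = 3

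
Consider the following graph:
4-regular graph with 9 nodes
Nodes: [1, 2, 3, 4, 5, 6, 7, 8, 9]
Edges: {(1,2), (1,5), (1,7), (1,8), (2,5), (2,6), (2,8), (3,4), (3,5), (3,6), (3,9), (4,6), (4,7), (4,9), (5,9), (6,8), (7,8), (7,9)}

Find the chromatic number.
Clique number ω(G) = 3 (lower bound: χ ≥ ω).
The clique on [1, 2, 8] has size 3, forcing χ ≥ 3, and the coloring below uses 3 colors, so χ(G) = 3.
A valid 3-coloring: color 1: [2, 3, 7]; color 2: [4, 5, 8]; color 3: [1, 6, 9].

χ(G) = 3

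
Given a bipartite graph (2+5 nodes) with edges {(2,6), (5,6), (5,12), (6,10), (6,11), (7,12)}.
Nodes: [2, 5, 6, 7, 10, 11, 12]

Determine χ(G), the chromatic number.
Clique number ω(G) = 2 (lower bound: χ ≥ ω).
The graph is bipartite (no odd cycle), so 2 colors suffice: χ(G) = 2.
A valid 2-coloring: color 1: [6, 12]; color 2: [2, 5, 7, 10, 11].

χ(G) = 2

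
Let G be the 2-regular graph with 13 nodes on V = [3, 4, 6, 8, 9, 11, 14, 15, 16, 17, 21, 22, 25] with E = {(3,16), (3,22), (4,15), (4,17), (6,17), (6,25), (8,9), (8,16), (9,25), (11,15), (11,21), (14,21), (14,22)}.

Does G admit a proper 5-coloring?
A valid 5-coloring: color 1: [3, 8, 11, 14, 17, 25]; color 2: [4, 6, 9, 16, 21, 22]; color 3: [15].
(χ(G) = 3 ≤ 5.)

Yes, G is 5-colorable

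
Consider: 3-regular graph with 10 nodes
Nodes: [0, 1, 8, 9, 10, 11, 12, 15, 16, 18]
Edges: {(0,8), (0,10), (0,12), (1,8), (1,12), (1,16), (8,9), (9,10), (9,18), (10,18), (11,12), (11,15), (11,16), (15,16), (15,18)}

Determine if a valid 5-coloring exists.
Yes, G is 5-colorable

A valid 5-coloring: color 1: [8, 10, 12, 16]; color 2: [0, 1, 11, 18]; color 3: [9, 15].
(χ(G) = 3 ≤ 5.)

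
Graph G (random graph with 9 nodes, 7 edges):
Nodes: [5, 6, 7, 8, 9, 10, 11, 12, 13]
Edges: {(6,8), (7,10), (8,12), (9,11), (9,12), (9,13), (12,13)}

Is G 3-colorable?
Yes, G is 3-colorable

A valid 3-coloring: color 1: [5, 7, 8, 9]; color 2: [6, 10, 11, 12]; color 3: [13].
(χ(G) = 3 ≤ 3.)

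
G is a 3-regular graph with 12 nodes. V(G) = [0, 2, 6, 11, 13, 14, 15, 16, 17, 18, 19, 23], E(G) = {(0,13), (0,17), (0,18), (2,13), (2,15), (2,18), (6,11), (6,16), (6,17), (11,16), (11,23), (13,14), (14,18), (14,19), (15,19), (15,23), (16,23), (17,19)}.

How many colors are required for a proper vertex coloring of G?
Clique number ω(G) = 3 (lower bound: χ ≥ ω).
The clique on [6, 11, 16] has size 3, forcing χ ≥ 3, and the coloring below uses 3 colors, so χ(G) = 3.
A valid 3-coloring: color 1: [13, 15, 16, 17, 18]; color 2: [0, 2, 6, 19, 23]; color 3: [11, 14].

χ(G) = 3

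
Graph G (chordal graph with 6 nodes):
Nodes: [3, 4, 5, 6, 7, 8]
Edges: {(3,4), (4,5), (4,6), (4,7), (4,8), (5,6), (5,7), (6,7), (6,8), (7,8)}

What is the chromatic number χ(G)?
Clique number ω(G) = 4 (lower bound: χ ≥ ω).
The clique on [4, 6, 7, 8] has size 4, forcing χ ≥ 4, and the coloring below uses 4 colors, so χ(G) = 4.
A valid 4-coloring: color 1: [4]; color 2: [3, 6]; color 3: [7]; color 4: [5, 8].

χ(G) = 4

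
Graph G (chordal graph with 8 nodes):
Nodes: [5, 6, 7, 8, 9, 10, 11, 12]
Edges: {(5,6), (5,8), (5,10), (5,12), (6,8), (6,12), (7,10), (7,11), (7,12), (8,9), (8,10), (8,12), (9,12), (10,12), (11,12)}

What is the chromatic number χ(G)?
Clique number ω(G) = 4 (lower bound: χ ≥ ω).
The clique on [5, 8, 10, 12] has size 4, forcing χ ≥ 4, and the coloring below uses 4 colors, so χ(G) = 4.
A valid 4-coloring: color 1: [12]; color 2: [7, 8]; color 3: [5, 9, 11]; color 4: [6, 10].

χ(G) = 4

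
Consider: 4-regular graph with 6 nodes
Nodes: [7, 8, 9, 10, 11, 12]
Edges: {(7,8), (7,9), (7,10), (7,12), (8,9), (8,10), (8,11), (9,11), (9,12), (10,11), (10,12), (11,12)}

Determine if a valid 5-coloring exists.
A valid 5-coloring: color 1: [9, 10]; color 2: [8, 12]; color 3: [7, 11].
(χ(G) = 3 ≤ 5.)

Yes, G is 5-colorable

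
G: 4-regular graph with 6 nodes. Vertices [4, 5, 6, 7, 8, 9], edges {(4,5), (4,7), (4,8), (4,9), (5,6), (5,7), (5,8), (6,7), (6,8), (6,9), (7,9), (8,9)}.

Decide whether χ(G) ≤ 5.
A valid 5-coloring: color 1: [7, 8]; color 2: [4, 6]; color 3: [5, 9].
(χ(G) = 3 ≤ 5.)

Yes, G is 5-colorable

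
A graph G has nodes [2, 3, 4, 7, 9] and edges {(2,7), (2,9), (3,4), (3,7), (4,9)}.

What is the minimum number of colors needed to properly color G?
χ(G) = 3

Clique number ω(G) = 2 (lower bound: χ ≥ ω).
Odd cycle [4, 9, 2, 7, 3] needs 3 colors (χ ≥ 3).
The coloring below uses 3 colors, so χ(G) = 3.
A valid 3-coloring: color 1: [4, 7]; color 2: [3, 9]; color 3: [2].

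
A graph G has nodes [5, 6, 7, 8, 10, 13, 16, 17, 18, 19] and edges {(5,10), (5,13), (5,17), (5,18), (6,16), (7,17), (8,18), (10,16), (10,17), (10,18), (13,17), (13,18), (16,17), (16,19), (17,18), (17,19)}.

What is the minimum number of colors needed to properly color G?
Clique number ω(G) = 4 (lower bound: χ ≥ ω).
The clique on [5, 10, 17, 18] has size 4, forcing χ ≥ 4, and the coloring below uses 4 colors, so χ(G) = 4.
A valid 4-coloring: color 1: [6, 8, 17]; color 2: [7, 16, 18]; color 3: [5, 19]; color 4: [10, 13].

χ(G) = 4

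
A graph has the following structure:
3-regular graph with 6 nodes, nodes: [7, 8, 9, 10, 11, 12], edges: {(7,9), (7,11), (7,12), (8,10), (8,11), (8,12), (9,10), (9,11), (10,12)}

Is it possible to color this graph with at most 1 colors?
No, G is not 1-colorable

The clique on vertices [8, 10, 12] has size 3 > 1, so it alone needs 3 colors.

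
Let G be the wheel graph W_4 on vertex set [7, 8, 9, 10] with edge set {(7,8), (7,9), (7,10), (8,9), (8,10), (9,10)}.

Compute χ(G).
Clique number ω(G) = 4 (lower bound: χ ≥ ω).
The clique on [7, 8, 9, 10] has size 4, forcing χ ≥ 4, and the coloring below uses 4 colors, so χ(G) = 4.
A valid 4-coloring: color 1: [7]; color 2: [8]; color 3: [9]; color 4: [10].

χ(G) = 4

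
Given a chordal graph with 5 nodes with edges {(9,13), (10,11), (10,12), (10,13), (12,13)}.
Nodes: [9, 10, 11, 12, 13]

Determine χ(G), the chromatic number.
χ(G) = 3

Clique number ω(G) = 3 (lower bound: χ ≥ ω).
The clique on [10, 12, 13] has size 3, forcing χ ≥ 3, and the coloring below uses 3 colors, so χ(G) = 3.
A valid 3-coloring: color 1: [9, 10]; color 2: [11, 13]; color 3: [12].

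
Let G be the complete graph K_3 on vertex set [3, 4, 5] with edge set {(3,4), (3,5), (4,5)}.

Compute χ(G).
Clique number ω(G) = 3 (lower bound: χ ≥ ω).
The clique on [3, 4, 5] has size 3, forcing χ ≥ 3, and the coloring below uses 3 colors, so χ(G) = 3.
A valid 3-coloring: color 1: [4]; color 2: [3]; color 3: [5].

χ(G) = 3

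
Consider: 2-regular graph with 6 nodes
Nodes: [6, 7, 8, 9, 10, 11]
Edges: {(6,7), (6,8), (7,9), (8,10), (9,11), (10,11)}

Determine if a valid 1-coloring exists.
No, G is not 1-colorable

Edge (9,11) forces its endpoints to differ, so 1 color is not enough.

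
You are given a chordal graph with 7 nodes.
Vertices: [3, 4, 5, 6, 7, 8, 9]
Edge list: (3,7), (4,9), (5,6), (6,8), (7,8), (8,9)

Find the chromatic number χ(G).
Clique number ω(G) = 2 (lower bound: χ ≥ ω).
The graph is bipartite (no odd cycle), so 2 colors suffice: χ(G) = 2.
A valid 2-coloring: color 1: [3, 4, 5, 8]; color 2: [6, 7, 9].

χ(G) = 2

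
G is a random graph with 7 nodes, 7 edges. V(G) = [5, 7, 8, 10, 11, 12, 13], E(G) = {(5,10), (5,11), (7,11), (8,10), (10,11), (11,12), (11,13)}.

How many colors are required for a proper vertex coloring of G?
χ(G) = 3

Clique number ω(G) = 3 (lower bound: χ ≥ ω).
The clique on [5, 10, 11] has size 3, forcing χ ≥ 3, and the coloring below uses 3 colors, so χ(G) = 3.
A valid 3-coloring: color 1: [8, 11]; color 2: [7, 10, 12, 13]; color 3: [5].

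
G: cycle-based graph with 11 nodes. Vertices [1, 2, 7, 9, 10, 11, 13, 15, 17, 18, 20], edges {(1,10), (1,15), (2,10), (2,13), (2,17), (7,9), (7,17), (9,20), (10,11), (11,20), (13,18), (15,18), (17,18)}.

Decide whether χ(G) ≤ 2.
No, G is not 2-colorable

Odd cycle [17, 7, 9, 20, 11, 10, 1, 15, 18] needs 3 colors (χ ≥ 3).
Hence χ(G) ≥ 3 > 2, so no proper 2-coloring exists.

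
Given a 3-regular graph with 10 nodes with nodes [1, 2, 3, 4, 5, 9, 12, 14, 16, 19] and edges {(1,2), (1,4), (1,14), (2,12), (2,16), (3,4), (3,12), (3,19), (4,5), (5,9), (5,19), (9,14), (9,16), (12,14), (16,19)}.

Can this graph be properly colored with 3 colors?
A valid 3-coloring: color 1: [3, 5, 14, 16]; color 2: [1, 9, 12, 19]; color 3: [2, 4].
(χ(G) = 3 ≤ 3.)

Yes, G is 3-colorable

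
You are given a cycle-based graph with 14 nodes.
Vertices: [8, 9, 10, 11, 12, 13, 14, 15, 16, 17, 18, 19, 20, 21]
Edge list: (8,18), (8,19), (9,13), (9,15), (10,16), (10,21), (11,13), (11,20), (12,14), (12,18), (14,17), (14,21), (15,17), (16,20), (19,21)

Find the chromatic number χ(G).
χ(G) = 2

Clique number ω(G) = 2 (lower bound: χ ≥ ω).
The graph is bipartite (no odd cycle), so 2 colors suffice: χ(G) = 2.
A valid 2-coloring: color 1: [8, 9, 11, 12, 16, 17, 21]; color 2: [10, 13, 14, 15, 18, 19, 20].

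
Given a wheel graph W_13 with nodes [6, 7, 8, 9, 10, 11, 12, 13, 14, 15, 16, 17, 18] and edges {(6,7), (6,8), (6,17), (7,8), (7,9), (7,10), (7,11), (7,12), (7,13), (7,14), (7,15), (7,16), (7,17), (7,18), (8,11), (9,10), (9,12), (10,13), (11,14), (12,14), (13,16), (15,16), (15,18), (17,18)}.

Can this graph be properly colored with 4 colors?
Yes, G is 4-colorable

A valid 4-coloring: color 1: [7]; color 2: [6, 10, 11, 12, 16, 18]; color 3: [8, 9, 13, 14, 15, 17].
(χ(G) = 3 ≤ 4.)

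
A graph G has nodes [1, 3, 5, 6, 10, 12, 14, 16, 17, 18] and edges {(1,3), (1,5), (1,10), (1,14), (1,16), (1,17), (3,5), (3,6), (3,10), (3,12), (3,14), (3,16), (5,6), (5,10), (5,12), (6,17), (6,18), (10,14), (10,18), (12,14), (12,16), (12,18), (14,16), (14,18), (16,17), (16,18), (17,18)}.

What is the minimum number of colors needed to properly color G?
Clique number ω(G) = 4 (lower bound: χ ≥ ω).
The clique on [12, 14, 16, 18] has size 4, forcing χ ≥ 4, and the coloring below uses 4 colors, so χ(G) = 4.
A valid 4-coloring: color 1: [3, 18]; color 2: [6, 10, 16]; color 3: [1, 12]; color 4: [5, 14, 17].

χ(G) = 4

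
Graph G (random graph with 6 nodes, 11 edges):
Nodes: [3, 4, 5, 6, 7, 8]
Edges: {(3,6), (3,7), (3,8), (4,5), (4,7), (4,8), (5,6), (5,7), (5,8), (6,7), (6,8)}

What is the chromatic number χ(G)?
Clique number ω(G) = 3 (lower bound: χ ≥ ω).
The clique on [3, 6, 8] has size 3, forcing χ ≥ 3, and the coloring below uses 3 colors, so χ(G) = 3.
A valid 3-coloring: color 1: [3, 5]; color 2: [7, 8]; color 3: [4, 6].

χ(G) = 3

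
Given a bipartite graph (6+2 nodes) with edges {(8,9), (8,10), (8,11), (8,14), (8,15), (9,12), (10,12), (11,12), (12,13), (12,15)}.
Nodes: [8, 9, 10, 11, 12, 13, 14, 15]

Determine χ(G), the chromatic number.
χ(G) = 2

Clique number ω(G) = 2 (lower bound: χ ≥ ω).
The graph is bipartite (no odd cycle), so 2 colors suffice: χ(G) = 2.
A valid 2-coloring: color 1: [8, 12]; color 2: [9, 10, 11, 13, 14, 15].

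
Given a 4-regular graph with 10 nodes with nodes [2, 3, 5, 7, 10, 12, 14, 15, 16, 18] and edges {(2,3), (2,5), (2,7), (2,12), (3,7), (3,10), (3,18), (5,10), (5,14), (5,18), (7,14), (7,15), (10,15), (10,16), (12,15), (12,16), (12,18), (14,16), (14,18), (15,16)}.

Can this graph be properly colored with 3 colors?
No, G is not 3-colorable

Suppose a proper 3-coloring c exists. The clique [2, 3, 7] takes 3 distinct colors; by symmetry let c(2) = 1, c(3) = 2, c(7) = 3.
- Vertex 5: neighbors [2] already have colors [1]; try each remaining color.
- Case c(5) = 2:
  - Vertex 14: neighbors [5, 7] already have colors [2, 3] ⇒ c(14) = 1.
  - Vertex 18: neighbors [14, 3] already have colors [1, 2] ⇒ c(18) = 3.
  - Vertex 12: neighbors [2, 18] already have colors [1, 3] ⇒ c(12) = 2.
  - Vertex 15: neighbors [12, 7] already have colors [2, 3] ⇒ c(15) = 1.
  - Vertex 10: neighbors [15, 3] already have colors [1, 2] ⇒ c(10) = 3.
  - Vertex 16: neighbors [14, 12, 10] already have colors [1, 2, 3] — all 3 colors blocked. Contradiction.
- Case c(5) = 3:
  - Vertex 10: neighbors [3, 5] already have colors [2, 3] ⇒ c(10) = 1.
  - Vertex 15: neighbors [10, 7] already have colors [1, 3] ⇒ c(15) = 2.
  - Vertex 12: neighbors [2, 15] already have colors [1, 2] ⇒ c(12) = 3.
  - Vertex 16: neighbors [10, 15, 12] already have colors [1, 2, 3] — all 3 colors blocked. Contradiction.
Every case ends in a contradiction, so G has no proper 3-coloring (χ ≥ 4).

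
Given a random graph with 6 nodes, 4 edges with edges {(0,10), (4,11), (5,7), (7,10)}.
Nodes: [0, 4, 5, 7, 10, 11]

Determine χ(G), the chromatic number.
χ(G) = 2

Clique number ω(G) = 2 (lower bound: χ ≥ ω).
The graph is bipartite (no odd cycle), so 2 colors suffice: χ(G) = 2.
A valid 2-coloring: color 1: [0, 7, 11]; color 2: [4, 5, 10].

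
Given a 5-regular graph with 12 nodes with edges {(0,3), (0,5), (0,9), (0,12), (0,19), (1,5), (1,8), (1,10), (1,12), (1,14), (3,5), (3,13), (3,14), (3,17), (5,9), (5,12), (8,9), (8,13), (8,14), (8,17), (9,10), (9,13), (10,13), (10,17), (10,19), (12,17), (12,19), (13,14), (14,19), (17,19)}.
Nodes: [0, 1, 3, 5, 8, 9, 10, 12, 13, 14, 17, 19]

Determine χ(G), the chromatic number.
χ(G) = 4

Clique number ω(G) = 3 (lower bound: χ ≥ ω).
Suppose a proper 3-coloring c exists. The clique [0, 3, 5] takes 3 distinct colors; by symmetry let c(0) = 1, c(3) = 2, c(5) = 3.
- Vertex 9: neighbors [0, 5] already have colors [1, 3] ⇒ c(9) = 2.
- Vertex 12: neighbors [0, 5] already have colors [1, 3] ⇒ c(12) = 2.
- Vertex 1: neighbors [12, 5] already have colors [2, 3] ⇒ c(1) = 1.
- Vertex 8: neighbors [1, 9] already have colors [1, 2] ⇒ c(8) = 3.
- Vertex 14: neighbors [1, 3, 8] already have colors [1, 2, 3] — all 3 colors blocked. Contradiction.
The forced assignments end in a contradiction, so G has no proper 3-coloring (χ ≥ 4).
The coloring below uses 4 colors, so χ(G) = 4.
A valid 4-coloring: color 1: [3, 8, 19]; color 2: [5, 10, 14]; color 3: [0, 1, 13, 17]; color 4: [9, 12].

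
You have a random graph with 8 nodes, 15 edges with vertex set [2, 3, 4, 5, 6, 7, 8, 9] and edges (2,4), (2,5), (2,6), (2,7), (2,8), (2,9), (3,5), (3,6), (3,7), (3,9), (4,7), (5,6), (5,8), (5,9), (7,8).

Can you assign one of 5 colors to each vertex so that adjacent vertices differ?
A valid 5-coloring: color 1: [2, 3]; color 2: [5, 7]; color 3: [4, 6, 8, 9].
(χ(G) = 3 ≤ 5.)

Yes, G is 5-colorable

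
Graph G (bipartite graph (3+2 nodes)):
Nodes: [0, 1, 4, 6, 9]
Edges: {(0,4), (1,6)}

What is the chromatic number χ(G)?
χ(G) = 2

Clique number ω(G) = 2 (lower bound: χ ≥ ω).
The graph is bipartite (no odd cycle), so 2 colors suffice: χ(G) = 2.
A valid 2-coloring: color 1: [0, 6, 9]; color 2: [1, 4].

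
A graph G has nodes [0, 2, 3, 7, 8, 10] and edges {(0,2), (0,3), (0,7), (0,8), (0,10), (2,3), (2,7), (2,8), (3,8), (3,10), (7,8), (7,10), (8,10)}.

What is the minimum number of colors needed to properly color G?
Clique number ω(G) = 4 (lower bound: χ ≥ ω).
The clique on [0, 3, 8, 10] has size 4, forcing χ ≥ 4, and the coloring below uses 4 colors, so χ(G) = 4.
A valid 4-coloring: color 1: [0]; color 2: [8]; color 3: [3, 7]; color 4: [2, 10].

χ(G) = 4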